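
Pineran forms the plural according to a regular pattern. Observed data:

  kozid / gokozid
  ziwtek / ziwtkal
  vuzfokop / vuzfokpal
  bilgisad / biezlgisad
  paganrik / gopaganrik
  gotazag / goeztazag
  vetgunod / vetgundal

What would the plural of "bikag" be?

biezkag

bilgisad and kozid both end in -d yet inflect differently (biezlgisad, gokozid), so the final letter is not what conditions the rule; the last vowel is.
"bikag" has last vowel 'a'. The stems whose last vowel is 'a' (bilgisad → biezlgisad, gotazag → goeztazag) insert -ez- after the first vowel.
The other patterns: stems whose last vowel is 'i' add the prefix go-; stems whose last vowel is 'e' or 'o' delete the last vowel and add -al.
So bikag → biezkag.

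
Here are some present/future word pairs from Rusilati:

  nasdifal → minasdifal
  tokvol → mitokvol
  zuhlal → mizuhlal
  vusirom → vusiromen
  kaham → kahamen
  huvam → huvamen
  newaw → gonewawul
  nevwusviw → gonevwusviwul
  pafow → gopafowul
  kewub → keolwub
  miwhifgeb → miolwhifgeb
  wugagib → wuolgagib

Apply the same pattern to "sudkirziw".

tokvol and vusirom both have last vowel 'o' yet inflect differently (mitokvol, vusiromen), so the last vowel is not what conditions the rule; the final letter is.
"sudkirziw" ends in -w. The stems ending in -w (newaw → gonewawul, nevwusviw → gonevwusviwul, pafow → gopafowul) add go- … -ul around the stem.
So sudkirziw → gosudkirziwul.

gosudkirziwul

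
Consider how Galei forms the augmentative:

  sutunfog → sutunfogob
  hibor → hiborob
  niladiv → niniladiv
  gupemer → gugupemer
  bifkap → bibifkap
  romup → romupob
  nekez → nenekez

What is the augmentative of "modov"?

romup and bifkap both end in -p yet inflect differently (romupob, bibifkap), so the final letter is not what conditions the rule; the last vowel is.
"modov" has last vowel 'o'. The stems whose last vowel is 'o' (sutunfog → sutunfogob, hibor → hiborob) add -ob.
The other pattern: stems whose last vowel is 'a', 'e' or 'i' repeat the first consonant+vowel as a prefix.
So modov → modovob.

modovob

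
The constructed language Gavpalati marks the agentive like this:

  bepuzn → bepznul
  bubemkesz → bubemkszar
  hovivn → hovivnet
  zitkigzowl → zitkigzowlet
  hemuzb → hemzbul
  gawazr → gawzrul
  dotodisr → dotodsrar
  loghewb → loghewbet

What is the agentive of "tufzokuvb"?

gawazr and dotodisr both end in -r yet inflect differently (gawzrul, dotodsrar), so the final letter is not what conditions the rule; the second-to-last letter is.
"tufzokuvb" has second-to-last letter 'v'. The one such stem in the data (hovivn → hovivnet) adds -et, so the same rule applies.
The other patterns: stems whose second-to-last letter is 'z' delete the last vowel and add -ul; stems whose second-to-last letter is 's' delete the last vowel and add -ar.
So tufzokuvb → tufzokuvbet.

tufzokuvbet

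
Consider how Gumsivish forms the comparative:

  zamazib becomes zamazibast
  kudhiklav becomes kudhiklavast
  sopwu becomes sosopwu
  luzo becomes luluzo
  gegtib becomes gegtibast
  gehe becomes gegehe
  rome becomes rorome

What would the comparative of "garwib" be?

garwibast

gehe and gegtib both begin with g- yet inflect differently (gegehe, gegtibast), so the first letter is not what conditions the rule; whether the stem ends in a vowel or a consonant is.
"garwib" ends in a consonant. The stems ending in a consonant (gegtib → gegtibast, zamazib → zamazibast, kudhiklav → kudhiklavast) add -ast.
The other pattern: stems ending in a vowel repeat the first consonant+vowel as a prefix.
So garwib → garwibast.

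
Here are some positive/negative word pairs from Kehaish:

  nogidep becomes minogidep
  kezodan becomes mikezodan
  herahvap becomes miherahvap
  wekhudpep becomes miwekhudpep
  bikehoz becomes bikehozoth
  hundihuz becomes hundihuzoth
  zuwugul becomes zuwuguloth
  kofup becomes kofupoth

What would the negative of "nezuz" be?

"nezuz" has last vowel 'u'. The stems whose last vowel is 'u' (hundihuz → hundihuzoth, zuwugul → zuwuguloth, kofup → kofupoth) add -oth.
The other pattern: stems whose last vowel is 'a' or 'e' add the prefix mi-.
So nezuz → nezuzoth.

nezuzoth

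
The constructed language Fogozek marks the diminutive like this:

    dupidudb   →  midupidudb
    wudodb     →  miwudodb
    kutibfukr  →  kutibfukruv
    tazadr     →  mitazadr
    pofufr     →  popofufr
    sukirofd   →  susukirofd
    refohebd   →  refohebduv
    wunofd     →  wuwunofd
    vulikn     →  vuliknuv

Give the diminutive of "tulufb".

tutulufb

"tulufb" has second-to-last letter 'f'. The stems whose second-to-last letter is 'f' (wunofd → wuwunofd, pofufr → popofufr, sukirofd → susukirofd) repeat the first consonant+vowel as a prefix.
So tulufb → tutulufb.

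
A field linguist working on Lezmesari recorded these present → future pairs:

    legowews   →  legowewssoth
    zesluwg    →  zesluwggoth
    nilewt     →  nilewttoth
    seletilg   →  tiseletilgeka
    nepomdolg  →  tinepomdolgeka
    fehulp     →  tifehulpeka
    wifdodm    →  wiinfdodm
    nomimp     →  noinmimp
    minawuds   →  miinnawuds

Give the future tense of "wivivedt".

wiinvivedt

zesluwg and seletilg both end in -g yet inflect differently (zesluwggoth, tiseletilgeka), so the final letter is not what conditions the rule; the second-to-last letter is.
"wivivedt" has second-to-last letter 'd'. The stems whose second-to-last letter is 'd' (wifdodm → wiinfdodm, minawuds → miinnawuds) insert -in- after the first vowel.
The other patterns: stems whose second-to-last letter is 'w' double the final consonant and add -oth; stems whose second-to-last letter is 'l' add ti- … -eka around the stem.
So wivivedt → wiinvivedt.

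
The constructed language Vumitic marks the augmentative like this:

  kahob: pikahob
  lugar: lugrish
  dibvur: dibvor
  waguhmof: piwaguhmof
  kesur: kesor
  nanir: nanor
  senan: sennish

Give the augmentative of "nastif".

nastof

lugar and kesur both end in -r yet inflect differently (lugrish, kesor), so the final letter is not what conditions the rule; the last vowel is.
"nastif" has last vowel 'i'. The one such stem in the data (nanir → nanor) changes the last vowel to 'o' (as do kesur, dibvur), so the same rule applies.
The other patterns: stems whose last vowel is 'a' delete the last vowel and add -ish; stems whose last vowel is 'o' add the prefix pi-.
So nastif → nastof.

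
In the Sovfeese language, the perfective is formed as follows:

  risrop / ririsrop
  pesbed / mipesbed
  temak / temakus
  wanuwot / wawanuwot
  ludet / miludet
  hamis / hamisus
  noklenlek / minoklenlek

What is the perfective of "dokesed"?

midokesed

ludet and wanuwot both end in -t yet inflect differently (miludet, wawanuwot), so the final letter is not what conditions the rule; the last vowel is.
"dokesed" has last vowel 'e'. The stems whose last vowel is 'e' (noklenlek → minoklenlek, ludet → miludet, pesbed → mipesbed) add the prefix mi-.
The other patterns: stems whose last vowel is 'o' repeat the first consonant+vowel as a prefix; stems whose last vowel is 'a' or 'i' add -us.
So dokesed → midokesed.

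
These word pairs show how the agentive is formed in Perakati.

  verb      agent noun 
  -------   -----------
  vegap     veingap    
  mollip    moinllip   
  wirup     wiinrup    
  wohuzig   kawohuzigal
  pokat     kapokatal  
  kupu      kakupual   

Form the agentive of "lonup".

mollip and wohuzig both have last vowel 'i' yet inflect differently (moinllip, kawohuzigal), so the last vowel is not what conditions the rule; the final letter is.
"lonup" ends in -p. The stems ending in -p (vegap → veingap, mollip → moinllip, wirup → wiinrup) insert -in- after the first vowel.
So lonup → loinnup.

loinnup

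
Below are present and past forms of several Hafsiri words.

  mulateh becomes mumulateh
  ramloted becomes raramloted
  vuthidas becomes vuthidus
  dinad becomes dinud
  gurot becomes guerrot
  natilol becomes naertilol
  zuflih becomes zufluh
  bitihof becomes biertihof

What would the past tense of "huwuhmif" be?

huwuhmuf

"huwuhmif" has last vowel 'i'. The one such stem in the data (zuflih → zufluh) changes the last vowel to 'u' (as do dinad, vuthidas), so the same rule applies.
The other patterns: stems whose last vowel is 'o' insert -er- after the first vowel; stems whose last vowel is 'e' repeat the first consonant+vowel as a prefix.
So huwuhmif → huwuhmuf.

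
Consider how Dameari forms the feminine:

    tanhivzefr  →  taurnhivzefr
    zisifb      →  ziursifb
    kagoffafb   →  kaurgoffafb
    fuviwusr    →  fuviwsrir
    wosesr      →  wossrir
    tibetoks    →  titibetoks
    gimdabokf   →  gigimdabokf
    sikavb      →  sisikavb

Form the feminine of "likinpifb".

liurkinpifb

tanhivzefr and fuviwusr both end in -r yet inflect differently (taurnhivzefr, fuviwsrir), so the final letter is not what conditions the rule; the second-to-last letter is.
"likinpifb" has second-to-last letter 'f'. The stems whose second-to-last letter is 'f' (tanhivzefr → taurnhivzefr, zisifb → ziursifb, kagoffafb → kaurgoffafb) insert -ur- after the first vowel.
The other patterns: stems whose second-to-last letter is 's' delete the last vowel and add -ir; stems whose second-to-last letter is 'k' or 'v' repeat the first consonant+vowel as a prefix.
So likinpifb → liurkinpifb.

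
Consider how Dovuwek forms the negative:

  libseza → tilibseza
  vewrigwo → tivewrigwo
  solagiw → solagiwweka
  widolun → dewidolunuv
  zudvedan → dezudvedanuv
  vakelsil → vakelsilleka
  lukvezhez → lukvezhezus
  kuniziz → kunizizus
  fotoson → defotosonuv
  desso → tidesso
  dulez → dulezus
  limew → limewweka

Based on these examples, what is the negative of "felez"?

libseza and zudvedan both have last vowel 'a' yet inflect differently (tilibseza, dezudvedanuv), so the last vowel is not what conditions the rule; the final letter is.
"felez" ends in -z. The stems ending in -z (dulez → dulezus, lukvezhez → lukvezhezus, kuniziz → kunizizus) add -us.
So felez → felezus.

felezus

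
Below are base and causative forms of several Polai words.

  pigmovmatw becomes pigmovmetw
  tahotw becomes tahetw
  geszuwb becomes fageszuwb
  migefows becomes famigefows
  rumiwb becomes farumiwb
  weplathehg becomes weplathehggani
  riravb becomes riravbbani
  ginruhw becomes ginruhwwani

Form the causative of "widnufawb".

"widnufawb" has second-to-last letter 'w'. The stems whose second-to-last letter is 'w' (geszuwb → fageszuwb, migefows → famigefows, rumiwb → farumiwb) add the prefix fa-.
The other patterns: stems whose second-to-last letter is 't' change the last vowel to 'e'; stems whose second-to-last letter is 'h' or 'v' double the final consonant and add -ani.
So widnufawb → fawidnufawb.

fawidnufawb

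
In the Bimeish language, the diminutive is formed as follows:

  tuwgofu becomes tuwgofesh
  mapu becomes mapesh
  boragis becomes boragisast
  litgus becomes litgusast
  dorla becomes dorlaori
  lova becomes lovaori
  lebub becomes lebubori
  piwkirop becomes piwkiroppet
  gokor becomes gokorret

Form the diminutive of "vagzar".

vagzarret

tuwgofu and litgus both have last vowel 'u' yet inflect differently (tuwgofesh, litgusast), so the last vowel is not what conditions the rule; the final letter is.
"vagzar" ends in -r. The one such stem in the data (gokor → gokorret) doubles the final consonant and adds -et (as does piwkirop), so the same rule applies.
The other patterns: stems ending in -u drop the final letter and add -esh; stems ending in -s add -ast; stems ending in -a or -b add -ori.
So vagzar → vagzarret.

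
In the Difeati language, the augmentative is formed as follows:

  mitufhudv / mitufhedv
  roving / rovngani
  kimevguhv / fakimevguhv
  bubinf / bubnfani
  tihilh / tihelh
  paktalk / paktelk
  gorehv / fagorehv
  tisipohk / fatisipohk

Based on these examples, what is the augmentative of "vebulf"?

tisipohk and paktalk both end in -k yet inflect differently (fatisipohk, paktelk), so the final letter is not what conditions the rule; the second-to-last letter is.
"vebulf" has second-to-last letter 'l'. The stems whose second-to-last letter is 'l' (paktalk → paktelk, tihilh → tihelh) change the last vowel to 'e'.
So vebulf → vebelf.

vebelf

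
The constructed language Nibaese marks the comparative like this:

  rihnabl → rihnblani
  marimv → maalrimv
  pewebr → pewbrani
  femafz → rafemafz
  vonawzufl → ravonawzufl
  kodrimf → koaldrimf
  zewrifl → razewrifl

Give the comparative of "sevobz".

zewrifl and rihnabl both end in -l yet inflect differently (razewrifl, rihnblani), so the final letter is not what conditions the rule; the second-to-last letter is.
"sevobz" has second-to-last letter 'b'. The stems whose second-to-last letter is 'b' (pewebr → pewbrani, rihnabl → rihnblani) delete the last vowel and add -ani.
The other patterns: stems whose second-to-last letter is 'f' add the prefix ra-; stems whose second-to-last letter is 'm' insert -al- after the first vowel.
So sevobz → sevbzani.

sevbzani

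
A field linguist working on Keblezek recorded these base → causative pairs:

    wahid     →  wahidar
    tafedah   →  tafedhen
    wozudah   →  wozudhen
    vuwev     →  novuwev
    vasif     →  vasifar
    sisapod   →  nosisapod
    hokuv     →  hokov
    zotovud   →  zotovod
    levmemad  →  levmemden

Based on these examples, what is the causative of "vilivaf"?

wahid and sisapod both end in -d yet inflect differently (wahidar, nosisapod), so the final letter is not what conditions the rule; the last vowel is.
"vilivaf" has last vowel 'a'. The stems whose last vowel is 'a' (tafedah → tafedhen, levmemad → levmemden, wozudah → wozudhen) delete the last vowel and add -en.
So vilivaf → vilivfen.

vilivfen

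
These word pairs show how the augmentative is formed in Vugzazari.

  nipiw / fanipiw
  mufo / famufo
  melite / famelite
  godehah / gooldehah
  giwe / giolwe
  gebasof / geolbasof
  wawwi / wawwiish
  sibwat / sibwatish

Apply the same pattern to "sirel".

sirelish

melite and giwe both end in -e yet inflect differently (famelite, giolwe), so the final letter is not what conditions the rule; the first letter is.
"sirel" begins with s-. The one such stem in the data (sibwat → sibwatish) adds -ish, so the same rule applies.
So sirel → sirelish.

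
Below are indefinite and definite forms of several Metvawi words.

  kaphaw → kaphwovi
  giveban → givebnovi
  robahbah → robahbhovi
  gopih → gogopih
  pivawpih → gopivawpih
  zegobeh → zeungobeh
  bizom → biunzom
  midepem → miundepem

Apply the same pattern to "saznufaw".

saznufwovi

robahbah and gopih both end in -h yet inflect differently (robahbhovi, gogopih), so the final letter is not what conditions the rule; the last vowel is.
"saznufaw" has last vowel 'a'. The stems whose last vowel is 'a' (kaphaw → kaphwovi, giveban → givebnovi, robahbah → robahbhovi) delete the last vowel and add -ovi.
The other patterns: stems whose last vowel is 'i' add the prefix go-; stems whose last vowel is 'e' or 'o' insert -un- after the first vowel.
So saznufaw → saznufwovi.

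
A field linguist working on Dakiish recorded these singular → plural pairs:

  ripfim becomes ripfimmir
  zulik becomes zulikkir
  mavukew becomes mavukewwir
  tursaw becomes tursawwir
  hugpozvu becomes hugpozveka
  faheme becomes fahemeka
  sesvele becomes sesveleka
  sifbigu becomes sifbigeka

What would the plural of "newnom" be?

newnommir

mavukew and faheme both have last vowel 'e' yet inflect differently (mavukewwir, fahemeka), so the last vowel is not what conditions the rule; whether the stem ends in a vowel or a consonant is.
"newnom" ends in a consonant. The stems ending in a consonant (ripfim → ripfimmir, zulik → zulikkir, mavukew → mavukewwir) double the final consonant and add -ir.
The other pattern: stems ending in a vowel drop the final letter and add -eka.
So newnom → newnommir.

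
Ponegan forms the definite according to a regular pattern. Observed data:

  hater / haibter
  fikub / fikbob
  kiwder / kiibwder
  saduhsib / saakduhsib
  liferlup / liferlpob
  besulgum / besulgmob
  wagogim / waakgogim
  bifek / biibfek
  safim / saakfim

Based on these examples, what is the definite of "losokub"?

losokbob

"losokub" has last vowel 'u'. The stems whose last vowel is 'u' (liferlup → liferlpob, besulgum → besulgmob, fikub → fikbob) delete the last vowel and add -ob.
So losokub → losokbob.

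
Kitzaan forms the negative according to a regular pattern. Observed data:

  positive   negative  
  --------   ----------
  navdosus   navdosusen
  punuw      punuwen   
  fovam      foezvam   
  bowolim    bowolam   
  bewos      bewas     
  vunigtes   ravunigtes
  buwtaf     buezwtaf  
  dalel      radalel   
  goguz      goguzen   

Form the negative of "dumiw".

navdosus and vunigtes both end in -s yet inflect differently (navdosusen, ravunigtes), so the final letter is not what conditions the rule; the last vowel is.
"dumiw" has last vowel 'i'. The one such stem in the data (bowolim → bowolam) changes the last vowel to 'a' (as does bewos), so the same rule applies.
So dumiw → dumaw.

dumaw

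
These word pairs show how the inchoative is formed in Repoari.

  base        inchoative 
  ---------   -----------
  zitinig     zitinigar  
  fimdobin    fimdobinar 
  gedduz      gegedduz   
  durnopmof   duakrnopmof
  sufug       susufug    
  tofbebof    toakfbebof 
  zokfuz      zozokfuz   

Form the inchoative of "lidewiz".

sufug and zitinig both end in -g yet inflect differently (susufug, zitinigar), so the final letter is not what conditions the rule; the last vowel is.
"lidewiz" has last vowel 'i'. The stems whose last vowel is 'i' (fimdobin → fimdobinar, zitinig → zitinigar) add -ar.
The other patterns: stems whose last vowel is 'u' repeat the first consonant+vowel as a prefix; stems whose last vowel is 'o' insert -ak- after the first vowel.
So lidewiz → lidewizar.

lidewizar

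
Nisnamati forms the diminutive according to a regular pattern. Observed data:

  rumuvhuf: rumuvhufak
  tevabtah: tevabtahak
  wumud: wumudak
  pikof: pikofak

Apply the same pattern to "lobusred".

Every pair shown (rumuvhuf → rumuvhufak, tevabtah → tevabtahak, wumud → wumudak, …) follows the same rule: add -ak.
So lobusred → lobusredak.

lobusredak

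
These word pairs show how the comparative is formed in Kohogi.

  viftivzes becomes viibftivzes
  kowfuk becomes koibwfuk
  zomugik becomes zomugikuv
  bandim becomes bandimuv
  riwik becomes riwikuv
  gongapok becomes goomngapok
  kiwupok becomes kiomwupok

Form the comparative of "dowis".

dowisuv

kiwupok and riwik both end in -k yet inflect differently (kiomwupok, riwikuv), so the final letter is not what conditions the rule; the last vowel is.
"dowis" has last vowel 'i'. The stems whose last vowel is 'i' (riwik → riwikuv, zomugik → zomugikuv, bandim → bandimuv) add -uv.
The other patterns: stems whose last vowel is 'o' insert -om- after the first vowel; stems whose last vowel is 'e' or 'u' insert -ib- after the first vowel.
So dowis → dowisuv.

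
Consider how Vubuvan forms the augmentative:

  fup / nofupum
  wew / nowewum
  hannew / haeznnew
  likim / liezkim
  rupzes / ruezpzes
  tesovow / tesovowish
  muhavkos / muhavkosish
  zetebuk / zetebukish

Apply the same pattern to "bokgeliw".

bokgeliwish

wew and hannew both end in -w yet inflect differently (nowewum, haeznnew), so the final letter is not what conditions the rule; the number of vowels is.
"bokgeliw" has 3 vowels. The stems with 3 vowels (tesovow → tesovowish, muhavkos → muhavkosish, zetebuk → zetebukish) add -ish.
So bokgeliw → bokgeliwish.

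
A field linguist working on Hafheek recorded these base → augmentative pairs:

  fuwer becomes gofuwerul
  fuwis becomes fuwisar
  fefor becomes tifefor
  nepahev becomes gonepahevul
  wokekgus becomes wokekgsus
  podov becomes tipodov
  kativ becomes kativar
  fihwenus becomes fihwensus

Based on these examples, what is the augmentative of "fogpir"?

fogpirar

wokekgus and fuwis both end in -s yet inflect differently (wokekgsus, fuwisar), so the final letter is not what conditions the rule; the last vowel is.
"fogpir" has last vowel 'i'. The stems whose last vowel is 'i' (kativ → kativar, fuwis → fuwisar) add -ar.
So fogpir → fogpirar.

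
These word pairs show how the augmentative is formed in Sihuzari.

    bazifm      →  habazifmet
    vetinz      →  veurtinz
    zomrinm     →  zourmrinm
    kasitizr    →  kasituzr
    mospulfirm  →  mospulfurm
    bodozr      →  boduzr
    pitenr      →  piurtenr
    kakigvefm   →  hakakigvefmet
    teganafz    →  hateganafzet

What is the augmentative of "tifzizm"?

tifzuzm

vetinz and teganafz both end in -z yet inflect differently (veurtinz, hateganafzet), so the final letter is not what conditions the rule; the second-to-last letter is.
"tifzizm" has second-to-last letter 'z'. The stems whose second-to-last letter is 'z' (kasitizr → kasituzr, bodozr → boduzr) change the last vowel to 'u'.
The other patterns: stems whose second-to-last letter is 'n' insert -ur- after the first vowel; stems whose second-to-last letter is 'f' add ha- … -et around the stem.
So tifzizm → tifzuzm.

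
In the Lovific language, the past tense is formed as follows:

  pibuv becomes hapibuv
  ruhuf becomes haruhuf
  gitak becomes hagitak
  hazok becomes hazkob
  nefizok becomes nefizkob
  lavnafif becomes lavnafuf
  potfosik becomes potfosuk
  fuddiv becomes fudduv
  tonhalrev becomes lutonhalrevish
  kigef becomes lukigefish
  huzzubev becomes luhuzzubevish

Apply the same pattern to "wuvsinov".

gitak and hazok both end in -k yet inflect differently (hagitak, hazkob), so the final letter is not what conditions the rule; the last vowel is.
"wuvsinov" has last vowel 'o'. The stems whose last vowel is 'o' (hazok → hazkob, nefizok → nefizkob) delete the last vowel and add -ob.
The other patterns: stems whose last vowel is 'a' or 'u' add the prefix ha-; stems whose last vowel is 'i' change the last vowel to 'u'; stems whose last vowel is 'e' add lu- … -ish around the stem.
So wuvsinov → wuvsinvob.

wuvsinvob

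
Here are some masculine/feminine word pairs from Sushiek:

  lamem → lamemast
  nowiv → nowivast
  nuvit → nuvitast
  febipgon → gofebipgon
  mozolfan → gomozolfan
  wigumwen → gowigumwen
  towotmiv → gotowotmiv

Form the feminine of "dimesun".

nowiv and towotmiv both end in -v yet inflect differently (nowivast, gotowotmiv), so the final letter is not what conditions the rule; the number of vowels is.
"dimesun" has 3 vowels. The stems with 3 vowels (febipgon → gofebipgon, mozolfan → gomozolfan, wigumwen → gowigumwen) add the prefix go-.
So dimesun → godimesun.

godimesun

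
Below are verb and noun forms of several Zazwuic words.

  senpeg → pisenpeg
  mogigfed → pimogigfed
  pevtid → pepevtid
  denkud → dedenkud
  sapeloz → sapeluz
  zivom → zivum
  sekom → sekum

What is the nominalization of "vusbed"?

mogigfed and pevtid both end in -d yet inflect differently (pimogigfed, pepevtid), so the final letter is not what conditions the rule; the last vowel is.
"vusbed" has last vowel 'e'. The stems whose last vowel is 'e' (senpeg → pisenpeg, mogigfed → pimogigfed) add the prefix pi-.
So vusbed → pivusbed.

pivusbed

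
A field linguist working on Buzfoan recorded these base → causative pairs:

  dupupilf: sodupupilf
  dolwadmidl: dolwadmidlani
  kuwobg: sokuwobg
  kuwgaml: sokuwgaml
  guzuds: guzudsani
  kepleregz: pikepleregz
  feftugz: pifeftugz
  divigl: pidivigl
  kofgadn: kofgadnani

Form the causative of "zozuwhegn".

pizozuwhegn

divigl and dolwadmidl both end in -l yet inflect differently (pidivigl, dolwadmidlani), so the final letter is not what conditions the rule; the second-to-last letter is.
"zozuwhegn" has second-to-last letter 'g'. The stems whose second-to-last letter is 'g' (feftugz → pifeftugz, kepleregz → pikepleregz, divigl → pidivigl) add the prefix pi-.
The other patterns: stems whose second-to-last letter is 'd' add -ani; stems whose second-to-last letter is 'b', 'l' or 'm' add the prefix so-.
So zozuwhegn → pizozuwhegn.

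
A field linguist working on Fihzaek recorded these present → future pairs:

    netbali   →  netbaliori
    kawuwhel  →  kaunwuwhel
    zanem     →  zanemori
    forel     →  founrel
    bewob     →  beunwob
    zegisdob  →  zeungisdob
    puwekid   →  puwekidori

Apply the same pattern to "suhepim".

forel and zanem both have last vowel 'e' yet inflect differently (founrel, zanemori), so the last vowel is not what conditions the rule; the final letter is.
"suhepim" ends in -m. The one such stem in the data (zanem → zanemori) adds -ori, so the same rule applies.
So suhepim → suhepimori.

suhepimori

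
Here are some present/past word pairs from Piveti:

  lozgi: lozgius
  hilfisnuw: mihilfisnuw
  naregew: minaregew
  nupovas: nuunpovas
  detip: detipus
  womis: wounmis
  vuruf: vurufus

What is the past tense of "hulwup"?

hulwupus

hilfisnuw and vuruf both have last vowel 'u' yet inflect differently (mihilfisnuw, vurufus), so the last vowel is not what conditions the rule; the final letter is.
"hulwup" ends in -p. The one such stem in the data (detip → detipus) adds -us, so the same rule applies.
So hulwup → hulwupus.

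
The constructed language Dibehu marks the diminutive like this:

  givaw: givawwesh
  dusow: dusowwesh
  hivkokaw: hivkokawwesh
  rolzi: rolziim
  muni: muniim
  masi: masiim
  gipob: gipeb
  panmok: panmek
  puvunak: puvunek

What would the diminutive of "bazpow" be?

bazpowwesh

"bazpow" ends in -w. The stems ending in -w (givaw → givawwesh, dusow → dusowwesh, hivkokaw → hivkokawwesh) double the final consonant and add -esh.
The other patterns: stems ending in -i add -im; stems ending in -b or -k change the last vowel to 'e'.
So bazpow → bazpowwesh.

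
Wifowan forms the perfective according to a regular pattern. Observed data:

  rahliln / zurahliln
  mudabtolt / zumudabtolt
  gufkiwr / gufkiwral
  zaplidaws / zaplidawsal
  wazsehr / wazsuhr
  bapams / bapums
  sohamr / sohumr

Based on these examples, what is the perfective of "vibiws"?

vibiwsal

gufkiwr and wazsehr both end in -r yet inflect differently (gufkiwral, wazsuhr), so the final letter is not what conditions the rule; the second-to-last letter is.
"vibiws" has second-to-last letter 'w'. The stems whose second-to-last letter is 'w' (gufkiwr → gufkiwral, zaplidaws → zaplidawsal) add -al.
So vibiws → vibiwsal.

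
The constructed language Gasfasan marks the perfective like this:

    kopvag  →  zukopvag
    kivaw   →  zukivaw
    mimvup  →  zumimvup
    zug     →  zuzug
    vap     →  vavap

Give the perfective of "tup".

vap and mimvup both end in -p yet inflect differently (vavap, zumimvup), so the final letter is not what conditions the rule; the number of vowels is.
"tup" has 1 vowel. The stems with 1 vowel (zug → zuzug, vap → vavap) repeat the first consonant+vowel as a prefix.
The other pattern: stems with 2 vowels add the prefix zu-.
So tup → tutup.

tutup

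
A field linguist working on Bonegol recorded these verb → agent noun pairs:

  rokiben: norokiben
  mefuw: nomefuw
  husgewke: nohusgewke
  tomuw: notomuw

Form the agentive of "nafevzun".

nonafevzun

Every pair shown (rokiben → norokiben, mefuw → nomefuw, husgewke → nohusgewke, …) follows the same rule: add the prefix no-.
So nafevzun → nonafevzun.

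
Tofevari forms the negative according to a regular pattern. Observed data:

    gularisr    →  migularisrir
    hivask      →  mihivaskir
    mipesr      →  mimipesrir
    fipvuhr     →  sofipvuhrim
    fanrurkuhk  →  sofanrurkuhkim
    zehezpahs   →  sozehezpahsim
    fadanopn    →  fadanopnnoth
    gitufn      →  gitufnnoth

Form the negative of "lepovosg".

"lepovosg" has second-to-last letter 's'. The stems whose second-to-last letter is 's' (gularisr → migularisrir, hivask → mihivaskir, mipesr → mimipesrir) add mi- … -ir around the stem.
So lepovosg → milepovosgir.

milepovosgir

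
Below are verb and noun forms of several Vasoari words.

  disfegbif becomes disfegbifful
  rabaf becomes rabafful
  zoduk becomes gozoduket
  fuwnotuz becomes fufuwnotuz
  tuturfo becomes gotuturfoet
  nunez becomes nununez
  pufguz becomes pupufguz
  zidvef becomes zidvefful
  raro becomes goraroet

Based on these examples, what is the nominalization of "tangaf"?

nunez and zidvef both have last vowel 'e' yet inflect differently (nununez, zidvefful), so the last vowel is not what conditions the rule; the final letter is.
"tangaf" ends in -f. The stems ending in -f (rabaf → rabafful, zidvef → zidvefful, disfegbif → disfegbifful) double the final consonant and add -ul.
So tangaf → tangafful.

tangafful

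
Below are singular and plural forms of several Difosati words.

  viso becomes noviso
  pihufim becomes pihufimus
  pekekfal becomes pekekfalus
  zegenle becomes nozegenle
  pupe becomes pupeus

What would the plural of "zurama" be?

nozurama

pupe and zegenle both end in -e yet inflect differently (pupeus, nozegenle), so the final letter is not what conditions the rule; the first letter is.
"zurama" begins with z-. The one such stem in the data (zegenle → nozegenle) adds the prefix no-, so the same rule applies.
The other pattern: stems beginning with p- add -us.
So zurama → nozurama.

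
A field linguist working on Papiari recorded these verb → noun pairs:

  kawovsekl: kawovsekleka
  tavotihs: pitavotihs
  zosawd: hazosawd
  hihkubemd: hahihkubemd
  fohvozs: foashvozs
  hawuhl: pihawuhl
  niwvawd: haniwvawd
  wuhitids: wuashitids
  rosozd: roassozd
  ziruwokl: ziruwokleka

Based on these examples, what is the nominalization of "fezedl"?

feaszedl

"fezedl" has second-to-last letter 'd'. The one such stem in the data (wuhitids → wuashitids) inserts -as- after the first vowel (as do rosozd, fohvozs), so the same rule applies.
The other patterns: stems whose second-to-last letter is 'k' add -eka; stems whose second-to-last letter is 'm' or 'w' add the prefix ha-; stems whose second-to-last letter is 'h' add the prefix pi-.
So fezedl → feaszedl.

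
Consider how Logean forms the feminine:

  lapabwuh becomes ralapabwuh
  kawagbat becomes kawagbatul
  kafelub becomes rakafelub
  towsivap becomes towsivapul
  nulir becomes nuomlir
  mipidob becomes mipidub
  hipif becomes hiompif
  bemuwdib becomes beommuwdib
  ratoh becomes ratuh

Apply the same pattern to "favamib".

mipidob and bemuwdib both end in -b yet inflect differently (mipidub, beommuwdib), so the final letter is not what conditions the rule; the last vowel is.
"favamib" has last vowel 'i'. The stems whose last vowel is 'i' (bemuwdib → beommuwdib, hipif → hiompif, nulir → nuomlir) insert -om- after the first vowel.
So favamib → faomvamib.

faomvamib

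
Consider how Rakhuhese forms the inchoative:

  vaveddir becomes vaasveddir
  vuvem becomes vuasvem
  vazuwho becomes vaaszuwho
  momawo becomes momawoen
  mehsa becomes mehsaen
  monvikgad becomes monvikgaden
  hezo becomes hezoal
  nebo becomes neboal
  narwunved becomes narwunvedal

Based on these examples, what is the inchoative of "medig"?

vazuwho and momawo both end in -o yet inflect differently (vaaszuwho, momawoen), so the final letter is not what conditions the rule; the first letter is.
"medig" begins with m-. The stems beginning with m- (momawo → momawoen, mehsa → mehsaen, monvikgad → monvikgaden) add -en.
So medig → medigen.

medigen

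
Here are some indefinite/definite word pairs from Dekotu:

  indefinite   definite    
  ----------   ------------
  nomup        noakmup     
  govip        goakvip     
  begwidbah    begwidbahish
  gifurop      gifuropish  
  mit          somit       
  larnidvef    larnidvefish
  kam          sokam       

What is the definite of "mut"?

somut

nomup and gifurop both end in -p yet inflect differently (noakmup, gifuropish), so the final letter is not what conditions the rule; the number of vowels is.
"mut" has 1 vowel. The stems with 1 vowel (kam → sokam, mit → somit) add the prefix so-.
So mut → somut.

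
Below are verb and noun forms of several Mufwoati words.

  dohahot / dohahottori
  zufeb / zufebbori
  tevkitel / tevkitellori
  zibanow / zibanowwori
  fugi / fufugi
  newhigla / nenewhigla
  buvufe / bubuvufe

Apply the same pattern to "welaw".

welawwori

zufeb and buvufe both have last vowel 'e' yet inflect differently (zufebbori, bubuvufe), so the last vowel is not what conditions the rule; whether the stem ends in a vowel or a consonant is.
"welaw" ends in a consonant. The stems ending in a consonant (dohahot → dohahottori, zufeb → zufebbori, tevkitel → tevkitellori) double the final consonant and add -ori.
So welaw → welawwori.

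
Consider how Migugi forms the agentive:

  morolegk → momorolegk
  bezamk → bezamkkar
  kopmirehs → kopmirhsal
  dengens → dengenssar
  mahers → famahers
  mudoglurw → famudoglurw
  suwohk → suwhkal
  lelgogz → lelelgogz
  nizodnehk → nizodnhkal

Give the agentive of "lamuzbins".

lamuzbinssar

"lamuzbins" has second-to-last letter 'n'. The one such stem in the data (dengens → dengenssar) doubles the final consonant and adds -ar (as does bezamk), so the same rule applies.
So lamuzbins → lamuzbinssar.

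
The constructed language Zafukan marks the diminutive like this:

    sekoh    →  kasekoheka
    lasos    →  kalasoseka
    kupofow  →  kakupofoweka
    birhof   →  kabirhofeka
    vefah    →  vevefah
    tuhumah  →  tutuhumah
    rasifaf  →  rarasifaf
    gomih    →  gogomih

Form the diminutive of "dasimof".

sekoh and vefah both end in -h yet inflect differently (kasekoheka, vevefah), so the final letter is not what conditions the rule; the last vowel is.
"dasimof" has last vowel 'o'. The stems whose last vowel is 'o' (sekoh → kasekoheka, lasos → kalasoseka, kupofow → kakupofoweka) add ka- … -eka around the stem.
The other pattern: stems whose last vowel is 'a' or 'i' repeat the first consonant+vowel as a prefix.
So dasimof → kadasimofeka.

kadasimofeka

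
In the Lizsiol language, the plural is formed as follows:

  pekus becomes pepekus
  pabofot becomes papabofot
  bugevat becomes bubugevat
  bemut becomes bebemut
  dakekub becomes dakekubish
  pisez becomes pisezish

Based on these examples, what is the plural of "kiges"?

kikiges

dakekub and bemut both have last vowel 'u' yet inflect differently (dakekubish, bebemut), so the last vowel is not what conditions the rule; the final letter is.
"kiges" ends in -s. The one such stem in the data (pekus → pepekus) repeats the first consonant+vowel as a prefix (as do bugevat, pabofot), so the same rule applies.
The other pattern: stems ending in -b or -z add -ish.
So kiges → kikiges.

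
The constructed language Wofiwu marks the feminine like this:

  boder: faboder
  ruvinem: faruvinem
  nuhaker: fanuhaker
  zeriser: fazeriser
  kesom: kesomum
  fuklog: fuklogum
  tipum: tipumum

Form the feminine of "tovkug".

ruvinem and kesom both end in -m yet inflect differently (faruvinem, kesomum), so the final letter is not what conditions the rule; the last vowel is.
"tovkug" has last vowel 'u'. The one such stem in the data (tipum → tipumum) adds -um, so the same rule applies.
So tovkug → tovkugum.

tovkugum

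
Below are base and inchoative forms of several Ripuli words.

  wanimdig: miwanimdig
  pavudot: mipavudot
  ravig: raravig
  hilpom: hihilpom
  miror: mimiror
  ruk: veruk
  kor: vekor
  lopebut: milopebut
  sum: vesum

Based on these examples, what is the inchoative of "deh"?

vedeh

sum and hilpom both end in -m yet inflect differently (vesum, hihilpom), so the final letter is not what conditions the rule; the number of vowels is.
"deh" has 1 vowel. The stems with 1 vowel (ruk → veruk, sum → vesum, kor → vekor) add the prefix ve-.
So deh → vedeh.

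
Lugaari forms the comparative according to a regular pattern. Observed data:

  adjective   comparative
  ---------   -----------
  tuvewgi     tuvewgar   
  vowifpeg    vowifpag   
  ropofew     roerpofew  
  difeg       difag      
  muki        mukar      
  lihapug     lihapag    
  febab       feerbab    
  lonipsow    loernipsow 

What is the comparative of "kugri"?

vowifpeg and ropofew both have last vowel 'e' yet inflect differently (vowifpag, roerpofew), so the last vowel is not what conditions the rule; the final letter is.
"kugri" ends in -i. The stems ending in -i (muki → mukar, tuvewgi → tuvewgar) drop the final letter and add -ar.
So kugri → kugrar.

kugrar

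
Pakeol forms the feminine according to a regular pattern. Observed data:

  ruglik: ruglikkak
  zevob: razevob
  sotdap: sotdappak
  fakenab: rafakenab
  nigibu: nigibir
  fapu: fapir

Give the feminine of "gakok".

sotdap and fakenab both have last vowel 'a' yet inflect differently (sotdappak, rafakenab), so the last vowel is not what conditions the rule; the final letter is.
"gakok" ends in -k. The one such stem in the data (ruglik → ruglikkak) doubles the final consonant and adds -ak (as does sotdap), so the same rule applies.
The other patterns: stems ending in -u drop the final letter and add -ir; stems ending in -b add the prefix ra-.
So gakok → gakokkak.

gakokkak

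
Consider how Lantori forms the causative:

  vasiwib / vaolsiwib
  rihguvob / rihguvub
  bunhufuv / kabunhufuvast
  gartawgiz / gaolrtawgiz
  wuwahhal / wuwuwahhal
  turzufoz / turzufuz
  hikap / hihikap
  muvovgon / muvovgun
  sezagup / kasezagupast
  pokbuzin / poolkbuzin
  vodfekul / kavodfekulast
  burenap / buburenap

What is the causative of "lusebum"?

wuwahhal and vodfekul both end in -l yet inflect differently (wuwuwahhal, kavodfekulast), so the final letter is not what conditions the rule; the last vowel is.
"lusebum" has last vowel 'u'. The stems whose last vowel is 'u' (bunhufuv → kabunhufuvast, vodfekul → kavodfekulast, sezagup → kasezagupast) add ka- … -ast around the stem.
The other patterns: stems whose last vowel is 'a' repeat the first consonant+vowel as a prefix; stems whose last vowel is 'o' change the last vowel to 'u'; stems whose last vowel is 'i' insert -ol- after the first vowel.
So lusebum → kalusebumast.

kalusebumast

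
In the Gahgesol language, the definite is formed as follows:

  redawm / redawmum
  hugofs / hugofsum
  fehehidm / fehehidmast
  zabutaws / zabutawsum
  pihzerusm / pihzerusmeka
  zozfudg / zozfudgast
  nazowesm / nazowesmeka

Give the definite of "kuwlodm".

nazowesm and fehehidm both end in -m yet inflect differently (nazowesmeka, fehehidmast), so the final letter is not what conditions the rule; the second-to-last letter is.
"kuwlodm" has second-to-last letter 'd'. The stems whose second-to-last letter is 'd' (zozfudg → zozfudgast, fehehidm → fehehidmast) add -ast.
So kuwlodm → kuwlodmast.

kuwlodmast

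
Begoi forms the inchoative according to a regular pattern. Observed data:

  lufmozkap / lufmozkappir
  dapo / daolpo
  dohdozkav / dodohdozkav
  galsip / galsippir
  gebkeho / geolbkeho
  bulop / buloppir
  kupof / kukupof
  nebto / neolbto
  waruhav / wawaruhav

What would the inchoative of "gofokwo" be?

"gofokwo" ends in -o. The stems ending in -o (nebto → neolbto, gebkeho → geolbkeho, dapo → daolpo) insert -ol- after the first vowel.
The other patterns: stems ending in -p double the final consonant and add -ir; stems ending in -f or -v repeat the first consonant+vowel as a prefix.
So gofokwo → goolfokwo.

goolfokwo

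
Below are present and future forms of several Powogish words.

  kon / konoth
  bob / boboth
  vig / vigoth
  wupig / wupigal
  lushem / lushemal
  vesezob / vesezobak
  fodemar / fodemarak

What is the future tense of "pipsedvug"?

pipsedvugak

vig and wupig both end in -g yet inflect differently (vigoth, wupigal), so the final letter is not what conditions the rule; the number of vowels is.
"pipsedvug" has 3 vowels. The stems with 3 vowels (vesezob → vesezobak, fodemar → fodemarak) add -ak.
The other patterns: stems with 1 vowel add -oth; stems with 2 vowels add -al.
So pipsedvug → pipsedvugak.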